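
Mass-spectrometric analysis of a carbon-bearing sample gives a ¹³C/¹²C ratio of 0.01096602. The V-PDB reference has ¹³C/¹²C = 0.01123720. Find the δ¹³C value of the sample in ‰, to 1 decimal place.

δ¹³C = (R_sample / R_standard − 1) × 1000
R_sample / R_standard = 0.01096602 / 0.01123720 = 0.975868
δ¹³C = (0.975868 − 1) × 1000 = -24.13‰

-24.1‰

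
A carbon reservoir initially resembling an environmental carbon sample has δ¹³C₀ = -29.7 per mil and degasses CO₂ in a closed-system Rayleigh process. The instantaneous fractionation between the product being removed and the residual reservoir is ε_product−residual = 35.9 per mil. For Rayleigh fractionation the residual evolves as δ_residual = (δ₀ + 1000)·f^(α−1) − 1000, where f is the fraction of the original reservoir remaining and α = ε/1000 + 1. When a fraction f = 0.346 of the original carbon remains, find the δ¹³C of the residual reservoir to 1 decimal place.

-66.0 per mil

Rayleigh residual: δ_res = (δ₀ + 1000)·f^(α−1) − 1000
α = ε/1000 + 1 = 1.03590, so α − 1 = 0.03590
f^(α−1) = 0.346^(0.03590) = 0.962615
δ_res = (-29.7 + 1000) × 0.962615 − 1000 = 934.026 − 1000 = -65.97 per mil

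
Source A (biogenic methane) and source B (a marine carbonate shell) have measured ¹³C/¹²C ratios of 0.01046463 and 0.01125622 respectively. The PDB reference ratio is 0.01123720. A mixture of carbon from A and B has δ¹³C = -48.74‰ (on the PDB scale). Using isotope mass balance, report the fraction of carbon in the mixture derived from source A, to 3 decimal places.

δ_A = (0.01046463/0.01123720 − 1)×1000 = (0.931249 − 1)×1000 = -68.751‰
δ_B = (0.01125622/0.01123720 − 1)×1000 = (1.001693 − 1)×1000 = 1.693‰
f_A = (δ_mix − δ_B)/(δ_A − δ_B) = (-48.74 − (1.693))/(-68.751 − (1.693))
f_A = -50.433 / -70.444 = 0.7159

0.716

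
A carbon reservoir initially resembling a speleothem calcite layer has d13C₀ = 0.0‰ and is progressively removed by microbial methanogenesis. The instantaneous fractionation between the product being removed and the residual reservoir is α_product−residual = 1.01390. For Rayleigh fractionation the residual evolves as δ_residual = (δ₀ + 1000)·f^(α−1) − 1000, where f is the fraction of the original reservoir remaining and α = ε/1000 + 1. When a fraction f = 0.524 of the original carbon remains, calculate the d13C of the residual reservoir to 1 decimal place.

-8.9‰

Rayleigh residual: δ_res = (δ₀ + 1000)·f^(α−1) − 1000
α − 1 = 0.01390
f^(α−1) = 0.524^(0.01390) = 0.991057
δ_res = (0.0 + 1000) × 0.991057 − 1000 = 991.057 − 1000 = -8.94‰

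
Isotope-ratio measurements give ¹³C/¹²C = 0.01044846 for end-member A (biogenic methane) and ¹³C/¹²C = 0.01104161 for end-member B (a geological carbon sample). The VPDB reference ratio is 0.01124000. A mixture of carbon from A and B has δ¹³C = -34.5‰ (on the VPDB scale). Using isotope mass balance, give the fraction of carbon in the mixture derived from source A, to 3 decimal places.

δ_A = (0.01044846/0.01124000 − 1)×1000 = (0.929578 − 1)×1000 = -70.422‰
δ_B = (0.01104161/0.01124000 − 1)×1000 = (0.982350 − 1)×1000 = -17.650‰
f_A = (δ_mix − δ_B)/(δ_A − δ_B) = (-34.5 − (-17.650))/(-70.422 − (-17.650))
f_A = -16.850 / -52.771 = 0.3193

0.319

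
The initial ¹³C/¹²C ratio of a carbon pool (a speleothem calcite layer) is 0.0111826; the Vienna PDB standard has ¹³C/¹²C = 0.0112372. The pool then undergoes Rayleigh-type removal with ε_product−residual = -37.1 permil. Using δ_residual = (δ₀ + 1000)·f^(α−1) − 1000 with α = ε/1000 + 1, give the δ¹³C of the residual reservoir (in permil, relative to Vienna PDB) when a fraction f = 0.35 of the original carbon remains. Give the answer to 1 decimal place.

34.7 permil

δ₀ = (0.0111826/0.0112372 − 1)×1000 = (0.995141 − 1)×1000 = -4.859 permil
α − 1 = ε/1000 = -0.0371
f^(α−1) = 0.35^(-0.0371) = 1.039717
δ_res = (-4.859 + 1000) × 1.039717 − 1000 = 1034.665 − 1000 = 34.66 permil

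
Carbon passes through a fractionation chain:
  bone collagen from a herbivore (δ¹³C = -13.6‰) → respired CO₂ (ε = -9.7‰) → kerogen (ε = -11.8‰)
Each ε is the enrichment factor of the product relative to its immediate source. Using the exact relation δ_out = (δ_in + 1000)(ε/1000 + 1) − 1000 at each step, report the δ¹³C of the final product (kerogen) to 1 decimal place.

-34.7‰

step 1: δ = (-13.60 + 1000)·(-9.7/1000 + 1) − 1000 = -23.17‰
step 2: δ = (-23.17 + 1000)·(-11.8/1000 + 1) − 1000 = -34.69‰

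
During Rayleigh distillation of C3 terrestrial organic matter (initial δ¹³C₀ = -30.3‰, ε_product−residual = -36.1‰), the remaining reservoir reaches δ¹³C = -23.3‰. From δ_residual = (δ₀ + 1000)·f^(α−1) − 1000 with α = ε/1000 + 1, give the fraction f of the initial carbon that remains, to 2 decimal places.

0.82

α − 1 = ε/1000 = -0.0361
(δ_res + 1000)/(δ₀ + 1000) = (-23.3 + 1000)/(-30.3 + 1000) = 976.7/969.7 = 1.007219
f = 1.007219^(1/-0.0361) = exp(ln(1.007219)/-0.0361) = exp(0.00719/-0.0361)
f = exp(-0.1992) = 0.8193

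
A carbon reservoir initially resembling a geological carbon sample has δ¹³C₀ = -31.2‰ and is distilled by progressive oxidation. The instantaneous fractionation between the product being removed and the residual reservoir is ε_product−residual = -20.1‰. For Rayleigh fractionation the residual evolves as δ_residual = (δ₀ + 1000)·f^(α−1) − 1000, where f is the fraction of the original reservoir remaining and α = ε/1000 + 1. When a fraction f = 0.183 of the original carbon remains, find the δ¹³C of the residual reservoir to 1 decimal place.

2.4‰

Rayleigh residual: δ_res = (δ₀ + 1000)·f^(α−1) − 1000
α = ε/1000 + 1 = 0.97990, so α − 1 = -0.02010
f^(α−1) = 0.183^(-0.02010) = 1.034725
δ_res = (-31.2 + 1000) × 1.034725 − 1000 = 1002.441 − 1000 = 2.44‰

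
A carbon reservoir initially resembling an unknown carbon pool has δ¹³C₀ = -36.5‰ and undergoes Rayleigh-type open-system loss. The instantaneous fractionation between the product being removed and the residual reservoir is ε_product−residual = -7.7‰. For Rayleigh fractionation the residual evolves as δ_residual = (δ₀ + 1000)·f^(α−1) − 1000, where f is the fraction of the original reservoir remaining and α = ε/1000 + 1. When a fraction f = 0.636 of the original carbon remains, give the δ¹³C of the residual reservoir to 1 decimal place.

Rayleigh residual: δ_res = (δ₀ + 1000)·f^(α−1) − 1000
α = ε/1000 + 1 = 0.99230, so α − 1 = -0.00770
f^(α−1) = 0.636^(-0.00770) = 1.003491
δ_res = (-36.5 + 1000) × 1.003491 − 1000 = 966.863 − 1000 = -33.14‰

-33.1‰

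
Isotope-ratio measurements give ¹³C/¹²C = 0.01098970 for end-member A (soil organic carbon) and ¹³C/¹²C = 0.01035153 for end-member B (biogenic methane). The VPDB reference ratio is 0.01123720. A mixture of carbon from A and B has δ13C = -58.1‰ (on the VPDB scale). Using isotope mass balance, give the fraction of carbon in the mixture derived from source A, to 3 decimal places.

δ_A = (0.01098970/0.01123720 − 1)×1000 = (0.977975 − 1)×1000 = -22.025‰
δ_B = (0.01035153/0.01123720 − 1)×1000 = (0.921184 − 1)×1000 = -78.816‰
f_A = (δ_mix − δ_B)/(δ_A − δ_B) = (-58.1 − (-78.816))/(-22.025 − (-78.816))
f_A = 20.716 / 56.791 = 0.3648

0.365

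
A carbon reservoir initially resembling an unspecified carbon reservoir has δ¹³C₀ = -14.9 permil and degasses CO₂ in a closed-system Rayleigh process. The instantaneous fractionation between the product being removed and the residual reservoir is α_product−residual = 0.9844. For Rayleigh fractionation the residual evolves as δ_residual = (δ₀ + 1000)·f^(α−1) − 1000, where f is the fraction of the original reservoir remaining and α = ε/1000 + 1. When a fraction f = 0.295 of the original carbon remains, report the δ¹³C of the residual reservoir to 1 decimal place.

4.0 permil

Rayleigh residual: δ_res = (δ₀ + 1000)·f^(α−1) − 1000
α − 1 = -0.01560
f^(α−1) = 0.295^(-0.01560) = 1.019227
δ_res = (-14.9 + 1000) × 1.019227 − 1000 = 1004.040 − 1000 = 4.04 permil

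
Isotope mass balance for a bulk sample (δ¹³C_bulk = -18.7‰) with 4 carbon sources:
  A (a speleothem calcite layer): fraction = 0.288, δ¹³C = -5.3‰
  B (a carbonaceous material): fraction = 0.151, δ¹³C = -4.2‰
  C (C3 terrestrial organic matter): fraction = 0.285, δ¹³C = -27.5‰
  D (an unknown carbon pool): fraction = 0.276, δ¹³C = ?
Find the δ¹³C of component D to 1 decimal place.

Isotope mass balance: δ_bulk = Σ fᵢ·δᵢ.
-18.7 = 0.288×(-5.3) + 0.151×(-4.2) + 0.285×(-27.5) + 0.276×δ_D
0.276·δ_D = -18.7 − (-9.998) = -8.702
δ_D = -8.702 / 0.276 = -31.53‰

-31.5‰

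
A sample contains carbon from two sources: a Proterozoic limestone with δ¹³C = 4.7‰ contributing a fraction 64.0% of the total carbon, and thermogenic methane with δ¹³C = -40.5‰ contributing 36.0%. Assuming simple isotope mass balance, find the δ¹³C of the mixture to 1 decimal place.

δ_mix = f_A·δ_A + f_B·δ_B
δ_mix = 0.640 × (4.7) + 0.360 × (-40.5)
δ_mix = 3.01 + -14.58 = -11.57‰

-11.6‰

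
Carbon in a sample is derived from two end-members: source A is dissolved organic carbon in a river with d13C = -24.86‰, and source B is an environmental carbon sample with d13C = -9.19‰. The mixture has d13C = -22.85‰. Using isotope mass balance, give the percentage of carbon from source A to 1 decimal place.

δ_mix = f_A·δ_A + (1 − f_A)·δ_B  ⇒  f_A = (δ_mix − δ_B)/(δ_A − δ_B)
f_A = (-22.85 − (-9.19)) / (-24.86 − (-9.19))
f_A = -13.66 / -15.67 = 0.8717

87.2%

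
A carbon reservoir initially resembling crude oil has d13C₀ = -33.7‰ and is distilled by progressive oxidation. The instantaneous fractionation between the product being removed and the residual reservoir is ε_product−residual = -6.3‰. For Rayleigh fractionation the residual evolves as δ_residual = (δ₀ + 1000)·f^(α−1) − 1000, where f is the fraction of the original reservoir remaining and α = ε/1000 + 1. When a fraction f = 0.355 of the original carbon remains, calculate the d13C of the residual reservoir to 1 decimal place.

Rayleigh residual: δ_res = (δ₀ + 1000)·f^(α−1) − 1000
α = ε/1000 + 1 = 0.99370, so α − 1 = -0.00630
f^(α−1) = 0.355^(-0.00630) = 1.006546
δ_res = (-33.7 + 1000) × 1.006546 − 1000 = 972.625 − 1000 = -27.37‰

-27.4‰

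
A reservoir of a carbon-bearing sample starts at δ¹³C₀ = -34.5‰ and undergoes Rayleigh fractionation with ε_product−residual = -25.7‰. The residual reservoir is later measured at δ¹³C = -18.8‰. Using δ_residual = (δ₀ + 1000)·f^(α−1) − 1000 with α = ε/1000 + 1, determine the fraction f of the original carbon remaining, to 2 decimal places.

0.53

α − 1 = ε/1000 = -0.0257
(δ_res + 1000)/(δ₀ + 1000) = (-18.8 + 1000)/(-34.5 + 1000) = 981.2/965.5 = 1.016261
f = 1.016261^(1/-0.0257) = exp(ln(1.016261)/-0.0257) = exp(0.01613/-0.0257)
f = exp(-0.6276) = 0.5339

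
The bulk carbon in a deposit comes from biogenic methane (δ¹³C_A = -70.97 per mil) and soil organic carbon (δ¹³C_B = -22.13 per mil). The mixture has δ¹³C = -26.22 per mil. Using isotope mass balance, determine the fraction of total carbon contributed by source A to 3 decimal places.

0.084

δ_mix = f_A·δ_A + (1 − f_A)·δ_B  ⇒  f_A = (δ_mix − δ_B)/(δ_A − δ_B)
f_A = (-26.22 − (-22.13)) / (-70.97 − (-22.13))
f_A = -4.09 / -48.84 = 0.0837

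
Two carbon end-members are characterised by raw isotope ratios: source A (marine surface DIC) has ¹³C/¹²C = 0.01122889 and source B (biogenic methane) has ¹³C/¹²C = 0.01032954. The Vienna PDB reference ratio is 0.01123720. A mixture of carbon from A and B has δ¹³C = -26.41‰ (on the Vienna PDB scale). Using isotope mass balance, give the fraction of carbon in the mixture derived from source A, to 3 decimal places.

0.679

δ_A = (0.01122889/0.01123720 − 1)×1000 = (0.999260 − 1)×1000 = -0.740‰
δ_B = (0.01032954/0.01123720 − 1)×1000 = (0.919227 − 1)×1000 = -80.773‰
f_A = (δ_mix − δ_B)/(δ_A − δ_B) = (-26.41 − (-80.773))/(-0.740 − (-80.773))
f_A = 54.363 / 80.033 = 0.6793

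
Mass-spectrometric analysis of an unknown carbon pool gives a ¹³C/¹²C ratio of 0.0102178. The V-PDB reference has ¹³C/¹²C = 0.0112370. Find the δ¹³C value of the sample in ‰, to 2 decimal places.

-90.70‰

δ¹³C = (R_sample / R_standard − 1) × 1000
R_sample / R_standard = 0.0102178 / 0.0112370 = 0.909300
δ¹³C = (0.909300 − 1) × 1000 = -90.700‰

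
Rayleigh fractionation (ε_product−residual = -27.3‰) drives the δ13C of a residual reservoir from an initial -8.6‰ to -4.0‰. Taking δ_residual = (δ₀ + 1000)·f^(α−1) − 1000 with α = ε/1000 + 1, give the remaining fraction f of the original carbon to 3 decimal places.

0.844

α − 1 = ε/1000 = -0.0273
(δ_res + 1000)/(δ₀ + 1000) = (-4.0 + 1000)/(-8.6 + 1000) = 996.0/991.4 = 1.004640
f = 1.004640^(1/-0.0273) = exp(ln(1.004640)/-0.0273) = exp(0.00463/-0.0273)
f = exp(-0.1696) = 0.8440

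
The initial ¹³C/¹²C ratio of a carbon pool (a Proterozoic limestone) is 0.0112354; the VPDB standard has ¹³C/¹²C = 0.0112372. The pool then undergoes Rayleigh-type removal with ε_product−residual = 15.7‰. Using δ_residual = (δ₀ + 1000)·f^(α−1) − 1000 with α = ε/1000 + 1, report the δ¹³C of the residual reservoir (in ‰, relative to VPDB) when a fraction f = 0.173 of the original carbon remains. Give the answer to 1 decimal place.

δ₀ = (0.0112354/0.0112372 − 1)×1000 = (0.999840 − 1)×1000 = -0.160‰
α − 1 = ε/1000 = 0.0157
f^(α−1) = 0.173^(0.0157) = 0.972831
δ_res = (-0.160 + 1000) × 0.972831 − 1000 = 972.675 − 1000 = -27.33‰

-27.3‰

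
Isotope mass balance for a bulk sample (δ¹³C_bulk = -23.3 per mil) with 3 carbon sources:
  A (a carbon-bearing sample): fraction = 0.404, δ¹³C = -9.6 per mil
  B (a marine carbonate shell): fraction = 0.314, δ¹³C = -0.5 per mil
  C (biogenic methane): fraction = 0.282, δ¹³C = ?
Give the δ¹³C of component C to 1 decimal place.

-68.3 per mil

Isotope mass balance: δ_bulk = Σ fᵢ·δᵢ.
-23.3 = 0.404×(-9.6) + 0.314×(-0.5) + 0.282×δ_C
0.282·δ_C = -23.3 − (-4.035) = -19.265
δ_C = -19.265 / 0.282 = -68.31 per mil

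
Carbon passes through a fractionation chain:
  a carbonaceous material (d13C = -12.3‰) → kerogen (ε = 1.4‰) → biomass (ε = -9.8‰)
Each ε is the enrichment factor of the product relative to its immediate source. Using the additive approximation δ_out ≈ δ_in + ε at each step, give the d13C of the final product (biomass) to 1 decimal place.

step 1: δ ≈ -12.3 + (1.4) = -10.9‰
step 2: δ ≈ -10.9 + (-9.8) = -20.7‰

-20.7‰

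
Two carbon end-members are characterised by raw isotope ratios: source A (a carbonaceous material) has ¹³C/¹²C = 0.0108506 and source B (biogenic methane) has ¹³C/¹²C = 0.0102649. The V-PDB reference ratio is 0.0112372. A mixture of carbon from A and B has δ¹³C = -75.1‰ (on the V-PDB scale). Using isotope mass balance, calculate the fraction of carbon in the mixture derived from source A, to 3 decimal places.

δ_A = (0.0108506/0.0112372 − 1)×1000 = (0.965596 − 1)×1000 = -34.404‰
δ_B = (0.0102649/0.0112372 − 1)×1000 = (0.913475 − 1)×1000 = -86.525‰
f_A = (δ_mix − δ_B)/(δ_A − δ_B) = (-75.1 − (-86.525))/(-34.404 − (-86.525))
f_A = 11.425 / 52.122 = 0.2192

0.219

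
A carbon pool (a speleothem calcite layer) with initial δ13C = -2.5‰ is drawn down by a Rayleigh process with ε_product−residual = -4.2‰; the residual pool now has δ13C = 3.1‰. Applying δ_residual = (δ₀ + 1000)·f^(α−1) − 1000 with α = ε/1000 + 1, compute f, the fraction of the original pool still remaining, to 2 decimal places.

α − 1 = ε/1000 = -0.0042
(δ_res + 1000)/(δ₀ + 1000) = (3.1 + 1000)/(-2.5 + 1000) = 1003.1/997.5 = 1.005614
f = 1.005614^(1/-0.0042) = exp(ln(1.005614)/-0.0042) = exp(0.00560/-0.0042)
f = exp(-1.3329) = 0.2637

0.26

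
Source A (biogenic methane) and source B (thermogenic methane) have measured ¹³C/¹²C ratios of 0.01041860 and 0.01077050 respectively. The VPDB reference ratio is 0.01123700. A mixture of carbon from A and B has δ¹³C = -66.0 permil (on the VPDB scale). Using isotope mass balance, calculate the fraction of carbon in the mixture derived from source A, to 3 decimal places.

δ_A = (0.01041860/0.01123700 − 1)×1000 = (0.927169 − 1)×1000 = -72.831 permil
δ_B = (0.01077050/0.01123700 − 1)×1000 = (0.958485 − 1)×1000 = -41.515 permil
f_A = (δ_mix − δ_B)/(δ_A − δ_B) = (-66.0 − (-41.515))/(-72.831 − (-41.515))
f_A = -24.485 / -31.316 = 0.7819

0.782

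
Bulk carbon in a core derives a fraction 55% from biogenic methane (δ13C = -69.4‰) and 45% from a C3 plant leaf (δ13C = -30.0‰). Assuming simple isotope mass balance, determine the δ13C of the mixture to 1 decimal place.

-51.7‰

δ_mix = f_A·δ_A + f_B·δ_B
δ_mix = 0.55 × (-69.4) + 0.45 × (-30.0)
δ_mix = -38.17 + -13.50 = -51.67‰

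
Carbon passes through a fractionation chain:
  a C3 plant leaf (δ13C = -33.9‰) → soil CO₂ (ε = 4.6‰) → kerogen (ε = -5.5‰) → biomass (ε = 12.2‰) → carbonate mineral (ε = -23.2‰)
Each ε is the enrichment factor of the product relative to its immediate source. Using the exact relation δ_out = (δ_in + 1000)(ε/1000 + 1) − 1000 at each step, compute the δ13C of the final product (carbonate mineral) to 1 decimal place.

step 1: δ = (-33.90 + 1000)·(4.6/1000 + 1) − 1000 = -29.46‰
step 2: δ = (-29.46 + 1000)·(-5.5/1000 + 1) − 1000 = -34.79‰
step 3: δ = (-34.79 + 1000)·(12.2/1000 + 1) − 1000 = -23.02‰
step 4: δ = (-23.02 + 1000)·(-23.2/1000 + 1) − 1000 = -45.68‰

-45.7‰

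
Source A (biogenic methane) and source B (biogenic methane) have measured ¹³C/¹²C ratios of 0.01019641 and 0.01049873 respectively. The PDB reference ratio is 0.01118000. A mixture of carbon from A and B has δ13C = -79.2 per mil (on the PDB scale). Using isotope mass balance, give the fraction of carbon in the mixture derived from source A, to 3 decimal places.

0.675

δ_A = (0.01019641/0.01118000 − 1)×1000 = (0.912022 − 1)×1000 = -87.978 per mil
δ_B = (0.01049873/0.01118000 − 1)×1000 = (0.939064 − 1)×1000 = -60.936 per mil
f_A = (δ_mix − δ_B)/(δ_A − δ_B) = (-79.2 − (-60.936))/(-87.978 − (-60.936))
f_A = -18.264 / -27.041 = 0.6754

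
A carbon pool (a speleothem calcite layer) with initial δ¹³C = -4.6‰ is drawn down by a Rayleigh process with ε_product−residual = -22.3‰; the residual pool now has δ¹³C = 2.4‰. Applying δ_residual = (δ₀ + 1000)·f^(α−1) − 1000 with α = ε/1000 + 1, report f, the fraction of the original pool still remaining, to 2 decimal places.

α − 1 = ε/1000 = -0.0223
(δ_res + 1000)/(δ₀ + 1000) = (2.4 + 1000)/(-4.6 + 1000) = 1002.4/995.4 = 1.007032
f = 1.007032^(1/-0.0223) = exp(ln(1.007032)/-0.0223) = exp(0.00701/-0.0223)
f = exp(-0.3142) = 0.7303

0.73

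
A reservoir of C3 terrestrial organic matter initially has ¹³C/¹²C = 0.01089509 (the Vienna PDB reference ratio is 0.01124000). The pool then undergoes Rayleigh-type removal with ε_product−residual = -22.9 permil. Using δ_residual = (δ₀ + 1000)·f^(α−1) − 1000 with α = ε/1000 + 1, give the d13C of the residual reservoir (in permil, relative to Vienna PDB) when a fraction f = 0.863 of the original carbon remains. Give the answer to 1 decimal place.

δ₀ = (0.01089509/0.01124000 − 1)×1000 = (0.969314 − 1)×1000 = -30.686 permil
α − 1 = ε/1000 = -0.0229
f^(α−1) = 0.863^(-0.0229) = 1.003380
δ_res = (-30.686 + 1000) × 1.003380 − 1000 = 972.590 − 1000 = -27.41 permil

-27.4 permil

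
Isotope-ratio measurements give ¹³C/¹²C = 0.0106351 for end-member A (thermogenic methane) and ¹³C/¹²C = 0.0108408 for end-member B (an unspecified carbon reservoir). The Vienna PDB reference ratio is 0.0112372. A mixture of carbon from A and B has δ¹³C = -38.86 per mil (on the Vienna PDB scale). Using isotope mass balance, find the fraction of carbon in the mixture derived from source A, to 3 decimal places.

δ_A = (0.0106351/0.0112372 − 1)×1000 = (0.946419 − 1)×1000 = -53.581 per mil
δ_B = (0.0108408/0.0112372 − 1)×1000 = (0.964724 − 1)×1000 = -35.276 per mil
f_A = (δ_mix − δ_B)/(δ_A − δ_B) = (-38.86 − (-35.276))/(-53.581 − (-35.276))
f_A = -3.584 / -18.305 = 0.1958

0.196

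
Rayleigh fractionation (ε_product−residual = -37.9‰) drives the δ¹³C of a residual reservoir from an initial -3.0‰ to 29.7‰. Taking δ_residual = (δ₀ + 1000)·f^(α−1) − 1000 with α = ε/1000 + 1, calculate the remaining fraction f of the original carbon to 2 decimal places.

0.43

α − 1 = ε/1000 = -0.0379
(δ_res + 1000)/(δ₀ + 1000) = (29.7 + 1000)/(-3.0 + 1000) = 1029.7/997.0 = 1.032798
f = 1.032798^(1/-0.0379) = exp(ln(1.032798)/-0.0379) = exp(0.03227/-0.0379)
f = exp(-0.8515) = 0.4268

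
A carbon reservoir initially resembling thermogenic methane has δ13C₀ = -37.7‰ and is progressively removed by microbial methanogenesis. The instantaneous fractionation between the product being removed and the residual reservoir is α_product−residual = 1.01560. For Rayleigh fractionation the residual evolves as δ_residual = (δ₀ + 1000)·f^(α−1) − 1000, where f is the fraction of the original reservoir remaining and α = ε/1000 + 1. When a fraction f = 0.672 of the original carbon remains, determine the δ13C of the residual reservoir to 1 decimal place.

-43.6‰

Rayleigh residual: δ_res = (δ₀ + 1000)·f^(α−1) − 1000
α − 1 = 0.01560
f^(α−1) = 0.672^(0.01560) = 0.993818
δ_res = (-37.7 + 1000) × 0.993818 − 1000 = 956.351 − 1000 = -43.65‰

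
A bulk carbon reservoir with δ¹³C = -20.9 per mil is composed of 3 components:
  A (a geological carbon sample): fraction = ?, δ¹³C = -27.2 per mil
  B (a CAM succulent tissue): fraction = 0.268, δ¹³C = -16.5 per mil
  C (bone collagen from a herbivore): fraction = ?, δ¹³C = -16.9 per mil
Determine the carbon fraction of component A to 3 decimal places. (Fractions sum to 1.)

Let f_A and f_C be the unknown fractions; fractions sum to 1 so f_A + f_C = 0.732.
Mass balance: Σ fᵢ·δᵢ = δ_bulk ⇒ f_A·(-27.2) + f_C·(-16.9) = -20.9 − (-4.422) = -16.478
Substitute f_C = 0.732 − f_A:
f_A·(-27.2 − -16.9) = -16.478 − 0.732×(-16.9) = -4.107
f_A = -4.107 / -10.3 = 0.3988

0.399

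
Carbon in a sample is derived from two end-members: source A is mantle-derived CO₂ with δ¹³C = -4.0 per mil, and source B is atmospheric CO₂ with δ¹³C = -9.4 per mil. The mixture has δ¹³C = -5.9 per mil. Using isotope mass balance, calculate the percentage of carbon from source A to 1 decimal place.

64.8%

δ_mix = f_A·δ_A + (1 − f_A)·δ_B  ⇒  f_A = (δ_mix − δ_B)/(δ_A − δ_B)
f_A = (-5.9 − (-9.4)) / (-4.0 − (-9.4))
f_A = 3.5 / 5.4 = 0.6481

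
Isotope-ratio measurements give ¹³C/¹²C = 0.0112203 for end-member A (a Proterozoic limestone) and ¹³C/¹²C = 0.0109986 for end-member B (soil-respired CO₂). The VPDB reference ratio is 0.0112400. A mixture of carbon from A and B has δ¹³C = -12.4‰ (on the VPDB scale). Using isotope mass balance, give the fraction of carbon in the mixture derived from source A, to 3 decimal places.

δ_A = (0.0112203/0.0112400 − 1)×1000 = (0.998247 − 1)×1000 = -1.753‰
δ_B = (0.0109986/0.0112400 − 1)×1000 = (0.978523 − 1)×1000 = -21.477‰
f_A = (δ_mix − δ_B)/(δ_A − δ_B) = (-12.4 − (-21.477))/(-1.753 − (-21.477))
f_A = 9.077 / 19.724 = 0.4602

0.460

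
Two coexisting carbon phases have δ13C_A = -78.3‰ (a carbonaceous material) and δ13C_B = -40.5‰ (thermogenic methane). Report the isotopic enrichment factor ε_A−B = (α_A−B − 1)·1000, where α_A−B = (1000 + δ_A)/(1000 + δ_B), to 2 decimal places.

α_A−B = (1000 + -78.3) / (1000 + -40.5) = 921.7 / 959.5 = 0.960604
ε_A−B = (0.960604 − 1) × 1000 = -39.396‰
(The approximation ε ≈ δ_A − δ_B would give -37.8‰.)

-39.40‰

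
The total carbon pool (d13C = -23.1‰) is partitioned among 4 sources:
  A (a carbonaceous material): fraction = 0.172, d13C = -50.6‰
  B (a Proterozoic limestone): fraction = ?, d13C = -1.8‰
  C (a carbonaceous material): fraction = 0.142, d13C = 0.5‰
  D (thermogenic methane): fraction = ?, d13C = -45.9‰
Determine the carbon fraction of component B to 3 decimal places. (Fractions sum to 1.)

0.386

Let f_B and f_D be the unknown fractions; fractions sum to 1 so f_B + f_D = 0.686.
Mass balance: Σ fᵢ·δᵢ = δ_bulk ⇒ f_B·(-1.8) + f_D·(-45.9) = -23.1 − (-8.632) = -14.468
Substitute f_D = 0.686 − f_B:
f_B·(-1.8 − -45.9) = -14.468 − 0.686×(-45.9) = 17.020
f_B = 17.020 / 44.1 = 0.3859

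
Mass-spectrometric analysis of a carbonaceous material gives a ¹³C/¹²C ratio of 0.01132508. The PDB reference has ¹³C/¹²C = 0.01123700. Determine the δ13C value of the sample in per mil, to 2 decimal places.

δ13C = (R_sample / R_standard − 1) × 1000
R_sample / R_standard = 0.01132508 / 0.01123700 = 1.007838
δ13C = (1.007838 − 1) × 1000 = 7.838 per mil

7.84 per mil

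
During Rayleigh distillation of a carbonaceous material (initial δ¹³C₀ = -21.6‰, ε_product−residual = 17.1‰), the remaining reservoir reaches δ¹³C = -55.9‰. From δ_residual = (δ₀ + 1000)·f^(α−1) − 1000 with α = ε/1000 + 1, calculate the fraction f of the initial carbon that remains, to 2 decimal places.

α − 1 = ε/1000 = 0.0171
(δ_res + 1000)/(δ₀ + 1000) = (-55.9 + 1000)/(-21.6 + 1000) = 944.1/978.4 = 0.964943
f = 0.964943^(1/0.0171) = exp(ln(0.964943)/0.0171) = exp(-0.03569/0.0171)
f = exp(-2.0869) = 0.1241

0.12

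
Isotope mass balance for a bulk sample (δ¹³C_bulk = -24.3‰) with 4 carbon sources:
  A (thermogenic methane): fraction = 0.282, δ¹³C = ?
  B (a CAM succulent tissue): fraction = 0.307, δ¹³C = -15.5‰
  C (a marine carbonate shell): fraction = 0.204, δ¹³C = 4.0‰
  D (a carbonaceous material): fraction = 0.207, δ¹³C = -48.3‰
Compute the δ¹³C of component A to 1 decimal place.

Isotope mass balance: δ_bulk = Σ fᵢ·δᵢ.
-24.3 = 0.282×δ_A + 0.307×(-15.5) + 0.204×(4.0) + 0.207×(-48.3)
0.282·δ_A = -24.3 − (-13.941) = -10.359
δ_A = -10.359 / 0.282 = -36.74‰

-36.7‰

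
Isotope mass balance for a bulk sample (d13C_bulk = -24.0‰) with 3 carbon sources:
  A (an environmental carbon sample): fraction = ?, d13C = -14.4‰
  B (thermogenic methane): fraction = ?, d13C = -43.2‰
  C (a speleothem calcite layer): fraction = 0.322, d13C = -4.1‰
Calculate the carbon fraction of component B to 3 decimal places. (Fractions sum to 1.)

Let f_B and f_A be the unknown fractions; fractions sum to 1 so f_B + f_A = 0.678.
Mass balance: Σ fᵢ·δᵢ = δ_bulk ⇒ f_B·(-43.2) + f_A·(-14.4) = -24.0 − (-1.320) = -22.680
Substitute f_A = 0.678 − f_B:
f_B·(-43.2 − -14.4) = -22.680 − 0.678×(-14.4) = -12.917
f_B = -12.917 / -28.8 = 0.4485

0.448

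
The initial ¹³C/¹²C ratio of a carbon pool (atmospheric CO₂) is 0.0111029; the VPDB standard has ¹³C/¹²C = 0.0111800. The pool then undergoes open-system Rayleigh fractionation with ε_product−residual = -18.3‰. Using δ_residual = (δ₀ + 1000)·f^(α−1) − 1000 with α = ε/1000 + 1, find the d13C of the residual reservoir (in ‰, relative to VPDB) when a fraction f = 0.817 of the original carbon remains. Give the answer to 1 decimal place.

-3.2‰

δ₀ = (0.0111029/0.0111800 − 1)×1000 = (0.993104 − 1)×1000 = -6.896‰
α − 1 = ε/1000 = -0.0183
f^(α−1) = 0.817^(-0.0183) = 1.003706
δ_res = (-6.896 + 1000) × 1.003706 − 1000 = 996.784 − 1000 = -3.22‰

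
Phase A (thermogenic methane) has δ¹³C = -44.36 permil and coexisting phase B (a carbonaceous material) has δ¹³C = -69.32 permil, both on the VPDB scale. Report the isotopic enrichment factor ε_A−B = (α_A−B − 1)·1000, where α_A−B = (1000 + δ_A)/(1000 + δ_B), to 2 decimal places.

26.82 permil

α_A−B = (1000 + -44.36) / (1000 + -69.32) = 955.64 / 930.68 = 1.026819
ε_A−B = (1.026819 − 1) × 1000 = 26.819 permil
(The approximation ε ≈ δ_A − δ_B would give 24.96 permil.)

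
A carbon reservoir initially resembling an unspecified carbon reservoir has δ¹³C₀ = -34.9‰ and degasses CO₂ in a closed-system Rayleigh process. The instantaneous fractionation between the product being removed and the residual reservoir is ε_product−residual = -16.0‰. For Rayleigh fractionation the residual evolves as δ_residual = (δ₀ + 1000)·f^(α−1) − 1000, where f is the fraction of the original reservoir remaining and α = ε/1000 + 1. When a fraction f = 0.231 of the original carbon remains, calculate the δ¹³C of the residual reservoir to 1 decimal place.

Rayleigh residual: δ_res = (δ₀ + 1000)·f^(α−1) − 1000
α = ε/1000 + 1 = 0.98400, so α − 1 = -0.01600
f^(α−1) = 0.231^(-0.01600) = 1.023722
δ_res = (-34.9 + 1000) × 1.023722 − 1000 = 987.994 − 1000 = -12.01‰

-12.0‰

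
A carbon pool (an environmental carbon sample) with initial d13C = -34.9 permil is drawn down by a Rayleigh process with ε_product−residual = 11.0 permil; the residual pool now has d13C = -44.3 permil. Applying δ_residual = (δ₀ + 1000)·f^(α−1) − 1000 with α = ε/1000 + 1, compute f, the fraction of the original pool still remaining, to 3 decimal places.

0.411

α − 1 = ε/1000 = 0.0110
(δ_res + 1000)/(δ₀ + 1000) = (-44.3 + 1000)/(-34.9 + 1000) = 955.7/965.1 = 0.990260
f = 0.990260^(1/0.0110) = exp(ln(0.990260)/0.0110) = exp(-0.00979/0.0110)
f = exp(-0.8898) = 0.4107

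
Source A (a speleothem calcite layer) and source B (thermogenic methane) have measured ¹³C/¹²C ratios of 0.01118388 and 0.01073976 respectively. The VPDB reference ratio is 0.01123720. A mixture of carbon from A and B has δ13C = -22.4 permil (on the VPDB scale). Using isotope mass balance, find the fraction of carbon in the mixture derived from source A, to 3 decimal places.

0.553

δ_A = (0.01118388/0.01123720 − 1)×1000 = (0.995255 − 1)×1000 = -4.745 permil
δ_B = (0.01073976/0.01123720 − 1)×1000 = (0.955733 − 1)×1000 = -44.267 permil
f_A = (δ_mix − δ_B)/(δ_A − δ_B) = (-22.4 − (-44.267))/(-4.745 − (-44.267))
f_A = 21.867 / 39.522 = 0.5533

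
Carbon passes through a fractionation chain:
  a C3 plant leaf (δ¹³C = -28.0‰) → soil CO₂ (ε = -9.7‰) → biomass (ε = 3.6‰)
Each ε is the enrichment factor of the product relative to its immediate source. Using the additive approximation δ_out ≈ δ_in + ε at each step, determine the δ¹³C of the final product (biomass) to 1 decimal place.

-34.1‰

step 1: δ ≈ -28.0 + (-9.7) = -37.7‰
step 2: δ ≈ -37.7 + (3.6) = -34.1‰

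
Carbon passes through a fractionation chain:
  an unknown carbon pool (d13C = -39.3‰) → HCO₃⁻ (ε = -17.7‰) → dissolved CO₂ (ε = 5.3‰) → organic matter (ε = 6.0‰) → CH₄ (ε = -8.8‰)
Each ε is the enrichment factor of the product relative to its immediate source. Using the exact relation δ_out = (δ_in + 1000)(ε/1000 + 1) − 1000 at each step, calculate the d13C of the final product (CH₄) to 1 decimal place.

step 1: δ = (-39.30 + 1000)·(-17.7/1000 + 1) − 1000 = -56.30‰
step 2: δ = (-56.30 + 1000)·(5.3/1000 + 1) − 1000 = -51.30‰
step 3: δ = (-51.30 + 1000)·(6.0/1000 + 1) − 1000 = -45.61‰
step 4: δ = (-45.61 + 1000)·(-8.8/1000 + 1) − 1000 = -54.01‰

-54.0‰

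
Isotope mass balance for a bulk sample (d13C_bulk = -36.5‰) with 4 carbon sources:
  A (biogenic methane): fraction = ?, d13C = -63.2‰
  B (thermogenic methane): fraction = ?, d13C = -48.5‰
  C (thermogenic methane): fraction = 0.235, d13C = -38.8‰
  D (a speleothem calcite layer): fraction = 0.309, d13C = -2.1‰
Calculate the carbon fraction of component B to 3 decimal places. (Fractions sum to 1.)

Let f_B and f_A be the unknown fractions; fractions sum to 1 so f_B + f_A = 0.456.
Mass balance: Σ fᵢ·δᵢ = δ_bulk ⇒ f_B·(-48.5) + f_A·(-63.2) = -36.5 − (-9.767) = -26.733
Substitute f_A = 0.456 − f_B:
f_B·(-48.5 − -63.2) = -26.733 − 0.456×(-63.2) = 2.086
f_B = 2.086 / 14.7 = 0.1419

0.142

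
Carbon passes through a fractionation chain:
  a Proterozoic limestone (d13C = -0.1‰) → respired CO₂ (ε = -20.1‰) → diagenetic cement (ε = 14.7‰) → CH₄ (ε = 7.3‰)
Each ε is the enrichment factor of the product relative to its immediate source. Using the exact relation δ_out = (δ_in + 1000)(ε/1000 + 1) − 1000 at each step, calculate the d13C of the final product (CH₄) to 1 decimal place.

1.5‰

step 1: δ = (-0.10 + 1000)·(-20.1/1000 + 1) − 1000 = -20.20‰
step 2: δ = (-20.20 + 1000)·(14.7/1000 + 1) − 1000 = -5.79‰
step 3: δ = (-5.79 + 1000)·(7.3/1000 + 1) − 1000 = 1.46‰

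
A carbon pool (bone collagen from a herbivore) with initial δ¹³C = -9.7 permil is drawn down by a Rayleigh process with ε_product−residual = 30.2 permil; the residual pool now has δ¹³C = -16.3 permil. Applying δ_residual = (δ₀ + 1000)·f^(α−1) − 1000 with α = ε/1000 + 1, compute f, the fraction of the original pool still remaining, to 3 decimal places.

0.801

α − 1 = ε/1000 = 0.0302
(δ_res + 1000)/(δ₀ + 1000) = (-16.3 + 1000)/(-9.7 + 1000) = 983.7/990.3 = 0.993335
f = 0.993335^(1/0.0302) = exp(ln(0.993335)/0.0302) = exp(-0.00669/0.0302)
f = exp(-0.2214) = 0.8014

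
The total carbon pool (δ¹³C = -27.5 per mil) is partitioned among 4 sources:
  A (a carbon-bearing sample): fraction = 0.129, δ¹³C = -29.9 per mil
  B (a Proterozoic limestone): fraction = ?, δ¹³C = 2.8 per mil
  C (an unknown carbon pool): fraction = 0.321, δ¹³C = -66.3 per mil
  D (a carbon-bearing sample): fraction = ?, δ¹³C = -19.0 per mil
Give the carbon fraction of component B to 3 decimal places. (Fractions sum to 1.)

0.371

Let f_B and f_D be the unknown fractions; fractions sum to 1 so f_B + f_D = 0.550.
Mass balance: Σ fᵢ·δᵢ = δ_bulk ⇒ f_B·(2.8) + f_D·(-19.0) = -27.5 − (-25.139) = -2.361
Substitute f_D = 0.550 − f_B:
f_B·(2.8 − -19.0) = -2.361 − 0.550×(-19.0) = 8.089
f_B = 8.089 / 21.8 = 0.3711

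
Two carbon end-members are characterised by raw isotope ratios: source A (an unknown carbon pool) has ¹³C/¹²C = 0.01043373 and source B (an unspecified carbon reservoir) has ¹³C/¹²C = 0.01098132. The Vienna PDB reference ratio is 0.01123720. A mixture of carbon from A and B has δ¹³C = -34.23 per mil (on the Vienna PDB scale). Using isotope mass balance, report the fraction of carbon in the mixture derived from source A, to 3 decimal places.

δ_A = (0.01043373/0.01123720 − 1)×1000 = (0.928499 − 1)×1000 = -71.501 per mil
δ_B = (0.01098132/0.01123720 − 1)×1000 = (0.977229 − 1)×1000 = -22.771 per mil
f_A = (δ_mix − δ_B)/(δ_A − δ_B) = (-34.23 − (-22.771))/(-71.501 − (-22.771))
f_A = -11.459 / -48.730 = 0.2352

0.235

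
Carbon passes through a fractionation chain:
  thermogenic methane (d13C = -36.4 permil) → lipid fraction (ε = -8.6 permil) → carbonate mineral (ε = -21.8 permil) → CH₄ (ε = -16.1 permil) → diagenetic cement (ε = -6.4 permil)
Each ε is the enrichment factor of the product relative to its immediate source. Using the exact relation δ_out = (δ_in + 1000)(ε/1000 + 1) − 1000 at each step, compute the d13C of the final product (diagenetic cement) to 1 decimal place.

step 1: δ = (-36.40 + 1000)·(-8.6/1000 + 1) − 1000 = -44.69 permil
step 2: δ = (-44.69 + 1000)·(-21.8/1000 + 1) − 1000 = -65.51 permil
step 3: δ = (-65.51 + 1000)·(-16.1/1000 + 1) − 1000 = -80.56 permil
step 4: δ = (-80.56 + 1000)·(-6.4/1000 + 1) − 1000 = -86.44 permil

-86.4 permil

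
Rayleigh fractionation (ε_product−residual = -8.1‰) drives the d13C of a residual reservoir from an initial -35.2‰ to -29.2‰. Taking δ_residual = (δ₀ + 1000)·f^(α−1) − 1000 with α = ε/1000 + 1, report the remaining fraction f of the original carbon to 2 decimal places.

0.47

α − 1 = ε/1000 = -0.0081
(δ_res + 1000)/(δ₀ + 1000) = (-29.2 + 1000)/(-35.2 + 1000) = 970.8/964.8 = 1.006219
f = 1.006219^(1/-0.0081) = exp(ln(1.006219)/-0.0081) = exp(0.00620/-0.0081)
f = exp(-0.7654) = 0.4652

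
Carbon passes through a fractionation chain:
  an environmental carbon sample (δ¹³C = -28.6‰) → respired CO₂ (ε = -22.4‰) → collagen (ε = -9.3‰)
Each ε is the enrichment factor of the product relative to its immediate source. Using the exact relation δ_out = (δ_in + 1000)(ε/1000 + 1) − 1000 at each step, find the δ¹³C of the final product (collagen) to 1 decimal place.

step 1: δ = (-28.60 + 1000)·(-22.4/1000 + 1) − 1000 = -50.36‰
step 2: δ = (-50.36 + 1000)·(-9.3/1000 + 1) − 1000 = -59.19‰

-59.2‰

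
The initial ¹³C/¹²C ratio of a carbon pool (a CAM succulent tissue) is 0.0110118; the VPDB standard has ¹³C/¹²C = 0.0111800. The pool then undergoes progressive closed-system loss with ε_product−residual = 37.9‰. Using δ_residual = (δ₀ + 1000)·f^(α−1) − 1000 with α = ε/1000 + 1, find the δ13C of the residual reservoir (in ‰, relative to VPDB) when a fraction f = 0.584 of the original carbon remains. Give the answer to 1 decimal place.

-34.9‰

δ₀ = (0.0110118/0.0111800 − 1)×1000 = (0.984955 − 1)×1000 = -15.045‰
α − 1 = ε/1000 = 0.0379
f^(α−1) = 0.584^(0.0379) = 0.979822
δ_res = (-15.045 + 1000) × 0.979822 − 1000 = 965.081 − 1000 = -34.92‰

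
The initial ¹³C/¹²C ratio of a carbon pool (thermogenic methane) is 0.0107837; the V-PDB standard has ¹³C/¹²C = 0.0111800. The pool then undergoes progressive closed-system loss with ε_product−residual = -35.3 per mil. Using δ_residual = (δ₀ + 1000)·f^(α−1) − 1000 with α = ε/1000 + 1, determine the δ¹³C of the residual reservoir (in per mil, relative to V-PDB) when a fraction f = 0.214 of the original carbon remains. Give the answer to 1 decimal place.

δ₀ = (0.0107837/0.0111800 − 1)×1000 = (0.964553 − 1)×1000 = -35.447 per mil
α − 1 = ε/1000 = -0.0353
f^(α−1) = 0.214^(-0.0353) = 1.055933
δ_res = (-35.447 + 1000) × 1.055933 − 1000 = 1018.503 − 1000 = 18.50 per mil

18.5 per mil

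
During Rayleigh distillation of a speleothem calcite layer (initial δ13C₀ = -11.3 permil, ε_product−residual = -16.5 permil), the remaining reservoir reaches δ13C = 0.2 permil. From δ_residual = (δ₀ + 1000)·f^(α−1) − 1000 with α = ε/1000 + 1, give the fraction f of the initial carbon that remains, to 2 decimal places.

0.50

α − 1 = ε/1000 = -0.0165
(δ_res + 1000)/(δ₀ + 1000) = (0.2 + 1000)/(-11.3 + 1000) = 1000.2/988.7 = 1.011631
f = 1.011631^(1/-0.0165) = exp(ln(1.011631)/-0.0165) = exp(0.01156/-0.0165)
f = exp(-0.7009) = 0.4962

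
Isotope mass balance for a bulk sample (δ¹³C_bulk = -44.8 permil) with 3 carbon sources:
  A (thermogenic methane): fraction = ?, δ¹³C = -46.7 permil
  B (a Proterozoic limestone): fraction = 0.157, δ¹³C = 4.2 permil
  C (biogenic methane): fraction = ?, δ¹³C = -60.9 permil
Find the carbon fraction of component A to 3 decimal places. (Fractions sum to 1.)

0.414

Let f_A and f_C be the unknown fractions; fractions sum to 1 so f_A + f_C = 0.843.
Mass balance: Σ fᵢ·δᵢ = δ_bulk ⇒ f_A·(-46.7) + f_C·(-60.9) = -44.8 − (0.659) = -45.459
Substitute f_C = 0.843 − f_A:
f_A·(-46.7 − -60.9) = -45.459 − 0.843×(-60.9) = 5.879
f_A = 5.879 / 14.2 = 0.4140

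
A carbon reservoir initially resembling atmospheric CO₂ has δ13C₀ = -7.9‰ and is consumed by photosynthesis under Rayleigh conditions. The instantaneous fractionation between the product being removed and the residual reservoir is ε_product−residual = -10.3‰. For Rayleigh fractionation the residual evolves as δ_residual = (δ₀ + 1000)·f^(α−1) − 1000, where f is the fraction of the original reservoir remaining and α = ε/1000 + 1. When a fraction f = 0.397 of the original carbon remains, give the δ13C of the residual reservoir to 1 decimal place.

1.6‰

Rayleigh residual: δ_res = (δ₀ + 1000)·f^(α−1) − 1000
α = ε/1000 + 1 = 0.98970, so α − 1 = -0.01030
f^(α−1) = 0.397^(-0.01030) = 1.009561
δ_res = (-7.9 + 1000) × 1.009561 − 1000 = 1001.585 − 1000 = 1.59‰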